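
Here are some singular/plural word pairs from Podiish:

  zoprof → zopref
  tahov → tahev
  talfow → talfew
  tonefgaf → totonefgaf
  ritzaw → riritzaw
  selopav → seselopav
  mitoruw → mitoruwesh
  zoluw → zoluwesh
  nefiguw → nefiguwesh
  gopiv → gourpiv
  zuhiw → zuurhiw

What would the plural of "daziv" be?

daurziv

"daziv" has last vowel 'i'. The stems whose last vowel is 'i' (gopiv → gourpiv, zuhiw → zuurhiw) insert -ur- after the first vowel.
So daziv → daurziv.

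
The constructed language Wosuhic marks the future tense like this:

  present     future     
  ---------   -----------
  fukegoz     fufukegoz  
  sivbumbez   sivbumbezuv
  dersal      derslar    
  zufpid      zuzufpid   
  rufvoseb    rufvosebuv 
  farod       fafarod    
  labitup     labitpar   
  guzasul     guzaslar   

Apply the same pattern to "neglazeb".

neglazebuv

"neglazeb" has last vowel 'e'. The stems whose last vowel is 'e' (sivbumbez → sivbumbezuv, rufvoseb → rufvosebuv) add -uv.
So neglazeb → neglazebuv.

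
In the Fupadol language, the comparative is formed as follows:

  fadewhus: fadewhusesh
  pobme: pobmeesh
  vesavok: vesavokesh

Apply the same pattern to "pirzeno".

pirzenoesh

Every pair shown (fadewhus → fadewhusesh, pobme → pobmeesh, vesavok → vesavokesh) follows the same rule: add -esh.
So pirzeno → pirzenoesh.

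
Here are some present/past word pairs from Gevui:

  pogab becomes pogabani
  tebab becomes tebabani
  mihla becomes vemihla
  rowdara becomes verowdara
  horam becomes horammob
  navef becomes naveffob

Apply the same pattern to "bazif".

baziffob

"bazif" ends in -f. The one such stem in the data (navef → naveffob) doubles the final consonant and adds -ob (as does horam), so the same rule applies.
The other patterns: stems ending in -b add -ani; stems ending in -a add the prefix ve-.
So bazif → baziffob.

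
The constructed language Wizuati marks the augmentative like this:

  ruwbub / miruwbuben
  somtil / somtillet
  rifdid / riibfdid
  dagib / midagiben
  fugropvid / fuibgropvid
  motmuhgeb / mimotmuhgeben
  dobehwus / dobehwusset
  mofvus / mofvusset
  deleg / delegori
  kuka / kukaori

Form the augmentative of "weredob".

miweredoben

"weredob" ends in -b. The stems ending in -b (dagib → midagiben, ruwbub → miruwbuben, motmuhgeb → mimotmuhgeben) add mi- … -en around the stem.
The other patterns: stems ending in -a or -g add -ori; stems ending in -d insert -ib- after the first vowel; stems ending in -l or -s double the final consonant and add -et.
So weredob → miweredoben.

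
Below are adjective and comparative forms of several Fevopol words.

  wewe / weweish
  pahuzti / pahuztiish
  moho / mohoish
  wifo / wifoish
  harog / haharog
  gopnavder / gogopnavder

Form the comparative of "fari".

moho and harog both have last vowel 'o' yet inflect differently (mohoish, haharog), so the last vowel is not what conditions the rule; whether the stem ends in a vowel or a consonant is.
"fari" ends in a vowel. The stems ending in a vowel (wewe → weweish, pahuzti → pahuztiish, moho → mohoish) add -ish.
The other pattern: stems ending in a consonant repeat the first consonant+vowel as a prefix.
So fari → fariish.

fariish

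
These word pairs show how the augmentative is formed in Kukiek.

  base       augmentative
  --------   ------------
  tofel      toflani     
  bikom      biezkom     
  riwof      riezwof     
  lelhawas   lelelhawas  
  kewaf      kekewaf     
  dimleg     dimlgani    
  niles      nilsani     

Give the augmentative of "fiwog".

niles and lelhawas both end in -s yet inflect differently (nilsani, lelelhawas), so the final letter is not what conditions the rule; the last vowel is.
"fiwog" has last vowel 'o'. The stems whose last vowel is 'o' (bikom → biezkom, riwof → riezwof) insert -ez- after the first vowel.
The other patterns: stems whose last vowel is 'e' delete the last vowel and add -ani; stems whose last vowel is 'a' repeat the first consonant+vowel as a prefix.
So fiwog → fiezwog.

fiezwog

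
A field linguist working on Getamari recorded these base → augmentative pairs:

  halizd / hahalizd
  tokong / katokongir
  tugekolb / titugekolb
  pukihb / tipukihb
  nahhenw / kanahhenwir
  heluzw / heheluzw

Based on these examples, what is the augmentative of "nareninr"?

nahhenw and heluzw both end in -w yet inflect differently (kanahhenwir, heheluzw), so the final letter is not what conditions the rule; the second-to-last letter is.
"nareninr" has second-to-last letter 'n'. The stems whose second-to-last letter is 'n' (tokong → katokongir, nahhenw → kanahhenwir) add ka- … -ir around the stem.
The other patterns: stems whose second-to-last letter is 'z' repeat the first consonant+vowel as a prefix; stems whose second-to-last letter is 'h' or 'l' add the prefix ti-.
So nareninr → kanareninrir.

kanareninrir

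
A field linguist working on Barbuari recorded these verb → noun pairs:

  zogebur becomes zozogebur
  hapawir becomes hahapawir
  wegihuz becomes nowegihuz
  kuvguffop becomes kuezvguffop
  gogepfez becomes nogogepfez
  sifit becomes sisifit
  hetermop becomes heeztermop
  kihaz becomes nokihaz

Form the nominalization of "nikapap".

niezkapap

"nikapap" ends in -p. The stems ending in -p (hetermop → heeztermop, kuvguffop → kuezvguffop) insert -ez- after the first vowel.
So nikapap → niezkapap.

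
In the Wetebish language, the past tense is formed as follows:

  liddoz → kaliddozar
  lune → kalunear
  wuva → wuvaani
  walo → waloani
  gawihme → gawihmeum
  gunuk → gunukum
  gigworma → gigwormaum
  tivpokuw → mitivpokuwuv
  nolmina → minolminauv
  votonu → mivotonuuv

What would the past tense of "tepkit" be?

mitepkituv

"tepkit" begins with t-. The one such stem in the data (tivpokuw → mitivpokuwuv) adds mi- … -uv around the stem, so the same rule applies.
So tepkit → mitepkituv.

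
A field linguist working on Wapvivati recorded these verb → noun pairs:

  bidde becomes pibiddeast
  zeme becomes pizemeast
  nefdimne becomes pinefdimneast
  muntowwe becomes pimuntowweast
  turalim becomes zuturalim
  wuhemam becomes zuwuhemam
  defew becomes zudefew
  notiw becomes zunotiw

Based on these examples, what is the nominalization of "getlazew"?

bidde and defew both have last vowel 'e' yet inflect differently (pibiddeast, zudefew), so the last vowel is not what conditions the rule; the final letter is.
"getlazew" ends in -w. The stems ending in -w (defew → zudefew, notiw → zunotiw) add the prefix zu-.
The other pattern: stems ending in -e add pi- … -ast around the stem.
So getlazew → zugetlazew.

zugetlazew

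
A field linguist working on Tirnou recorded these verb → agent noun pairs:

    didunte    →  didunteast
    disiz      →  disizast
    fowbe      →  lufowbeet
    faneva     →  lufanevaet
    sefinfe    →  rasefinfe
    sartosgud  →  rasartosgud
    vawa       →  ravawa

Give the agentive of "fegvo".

lufegvoet

didunte and fowbe both end in -e yet inflect differently (didunteast, lufowbeet), so the final letter is not what conditions the rule; the first letter is.
"fegvo" begins with f-. The stems beginning with f- (fowbe → lufowbeet, faneva → lufanevaet) add lu- … -et around the stem.
So fegvo → lufegvoet.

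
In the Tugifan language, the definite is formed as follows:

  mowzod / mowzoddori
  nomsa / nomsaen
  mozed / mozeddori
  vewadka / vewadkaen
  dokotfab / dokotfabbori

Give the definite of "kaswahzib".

vewadka and dokotfab both have last vowel 'a' yet inflect differently (vewadkaen, dokotfabbori), so the last vowel is not what conditions the rule; whether the stem ends in a vowel or a consonant is.
"kaswahzib" ends in a consonant. The stems ending in a consonant (mozed → mozeddori, mowzod → mowzoddori, dokotfab → dokotfabbori) double the final consonant and add -ori.
So kaswahzib → kaswahzibbori.

kaswahzibbori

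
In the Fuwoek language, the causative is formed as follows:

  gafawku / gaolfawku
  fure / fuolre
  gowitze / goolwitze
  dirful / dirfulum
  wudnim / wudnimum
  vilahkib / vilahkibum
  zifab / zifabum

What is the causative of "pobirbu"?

poolbirbu

gafawku and dirful both have last vowel 'u' yet inflect differently (gaolfawku, dirfulum), so the last vowel is not what conditions the rule; whether the stem ends in a vowel or a consonant is.
"pobirbu" ends in a vowel. The stems ending in a vowel (gafawku → gaolfawku, fure → fuolre, gowitze → goolwitze) insert -ol- after the first vowel.
So pobirbu → poolbirbu.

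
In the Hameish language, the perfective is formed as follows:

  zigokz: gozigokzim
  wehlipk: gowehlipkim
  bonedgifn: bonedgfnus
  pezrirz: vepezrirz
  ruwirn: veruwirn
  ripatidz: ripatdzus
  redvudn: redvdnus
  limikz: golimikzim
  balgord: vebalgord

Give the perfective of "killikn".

bonedgifn and ruwirn both end in -n yet inflect differently (bonedgfnus, veruwirn), so the final letter is not what conditions the rule; the second-to-last letter is.
"killikn" has second-to-last letter 'k'. The stems whose second-to-last letter is 'k' (zigokz → gozigokzim, limikz → golimikzim) add go- … -im around the stem.
The other patterns: stems whose second-to-last letter is 'd' or 'f' delete the last vowel and add -us; stems whose second-to-last letter is 'r' add the prefix ve-.
So killikn → gokilliknim.

gokilliknim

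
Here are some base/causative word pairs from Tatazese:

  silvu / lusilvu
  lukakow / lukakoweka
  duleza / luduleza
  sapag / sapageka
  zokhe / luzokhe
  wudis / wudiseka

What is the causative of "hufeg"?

hufegeka

"hufeg" ends in a consonant. The stems ending in a consonant (wudis → wudiseka, lukakow → lukakoweka, sapag → sapageka) add -eka.
So hufeg → hufegeka.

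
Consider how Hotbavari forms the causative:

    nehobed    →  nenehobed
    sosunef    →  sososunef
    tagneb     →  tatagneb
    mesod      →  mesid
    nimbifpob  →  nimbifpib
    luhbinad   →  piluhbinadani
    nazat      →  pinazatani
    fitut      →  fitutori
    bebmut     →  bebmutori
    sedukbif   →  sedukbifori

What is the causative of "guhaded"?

"guhaded" has last vowel 'e'. The stems whose last vowel is 'e' (nehobed → nenehobed, sosunef → sososunef, tagneb → tatagneb) repeat the first consonant+vowel as a prefix.
So guhaded → guguhaded.

guguhaded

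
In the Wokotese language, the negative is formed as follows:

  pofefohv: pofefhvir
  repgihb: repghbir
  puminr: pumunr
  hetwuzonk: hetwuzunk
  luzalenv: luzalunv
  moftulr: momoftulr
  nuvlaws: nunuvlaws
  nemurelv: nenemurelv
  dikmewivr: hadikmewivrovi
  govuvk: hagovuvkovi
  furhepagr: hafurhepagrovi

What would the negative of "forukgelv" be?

pofefohv and luzalenv both end in -v yet inflect differently (pofefhvir, luzalunv), so the final letter is not what conditions the rule; the second-to-last letter is.
"forukgelv" has second-to-last letter 'l'. The stems whose second-to-last letter is 'l' (moftulr → momoftulr, nemurelv → nenemurelv) repeat the first consonant+vowel as a prefix.
The other patterns: stems whose second-to-last letter is 'h' delete the last vowel and add -ir; stems whose second-to-last letter is 'n' change the last vowel to 'u'; stems whose second-to-last letter is 'g' or 'v' add ha- … -ovi around the stem.
So forukgelv → foforukgelv.

foforukgelv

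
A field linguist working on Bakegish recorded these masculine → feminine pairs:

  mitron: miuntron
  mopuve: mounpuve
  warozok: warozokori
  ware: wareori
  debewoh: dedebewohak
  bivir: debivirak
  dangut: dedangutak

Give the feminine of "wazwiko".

"wazwiko" begins with w-. The stems beginning with w- (warozok → warozokori, ware → wareori) add -ori.
So wazwiko → wazwikoori.

wazwikoori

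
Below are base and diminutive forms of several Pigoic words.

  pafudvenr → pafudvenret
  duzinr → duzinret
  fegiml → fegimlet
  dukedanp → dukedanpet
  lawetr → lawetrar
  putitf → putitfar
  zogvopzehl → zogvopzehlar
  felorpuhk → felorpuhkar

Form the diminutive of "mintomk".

mintomket

pafudvenr and lawetr both end in -r yet inflect differently (pafudvenret, lawetrar), so the final letter is not what conditions the rule; the second-to-last letter is.
"mintomk" has second-to-last letter 'm'. The one such stem in the data (fegiml → fegimlet) adds -et, so the same rule applies.
So mintomk → mintomket.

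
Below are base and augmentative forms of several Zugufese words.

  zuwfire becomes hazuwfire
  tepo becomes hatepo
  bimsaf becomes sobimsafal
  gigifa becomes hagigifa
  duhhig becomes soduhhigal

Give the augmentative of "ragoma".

gigifa and bimsaf both have last vowel 'a' yet inflect differently (hagigifa, sobimsafal), so the last vowel is not what conditions the rule; whether the stem ends in a vowel or a consonant is.
"ragoma" ends in a vowel. The stems ending in a vowel (zuwfire → hazuwfire, gigifa → hagigifa, tepo → hatepo) add the prefix ha-.
So ragoma → haragoma.

haragoma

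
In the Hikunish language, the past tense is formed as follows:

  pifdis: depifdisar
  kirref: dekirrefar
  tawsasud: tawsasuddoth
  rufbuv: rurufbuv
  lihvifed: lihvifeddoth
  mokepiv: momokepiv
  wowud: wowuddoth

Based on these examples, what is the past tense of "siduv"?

"siduv" ends in -v. The stems ending in -v (rufbuv → rurufbuv, mokepiv → momokepiv) repeat the first consonant+vowel as a prefix.
The other patterns: stems ending in -d double the final consonant and add -oth; stems ending in -f or -s add de- … -ar around the stem.
So siduv → sisiduv.

sisiduv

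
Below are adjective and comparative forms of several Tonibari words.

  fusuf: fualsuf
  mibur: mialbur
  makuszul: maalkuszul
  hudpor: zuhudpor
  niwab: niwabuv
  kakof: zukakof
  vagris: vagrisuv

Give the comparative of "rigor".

zurigor

"rigor" has last vowel 'o'. The stems whose last vowel is 'o' (kakof → zukakof, hudpor → zuhudpor) add the prefix zu-.
The other patterns: stems whose last vowel is 'u' insert -al- after the first vowel; stems whose last vowel is 'a' or 'i' add -uv.
So rigor → zurigor.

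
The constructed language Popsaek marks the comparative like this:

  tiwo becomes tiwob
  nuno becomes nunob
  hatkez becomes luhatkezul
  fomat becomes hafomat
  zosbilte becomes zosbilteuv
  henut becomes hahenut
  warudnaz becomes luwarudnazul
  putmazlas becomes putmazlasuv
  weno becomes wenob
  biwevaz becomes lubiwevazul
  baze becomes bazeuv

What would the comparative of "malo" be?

malob

"malo" ends in -o. The stems ending in -o (weno → wenob, nuno → nunob, tiwo → tiwob) drop the final letter and add -ob.
The other patterns: stems ending in -e or -s add -uv; stems ending in -z add lu- … -ul around the stem; stems ending in -t add the prefix ha-.
So malo → malob.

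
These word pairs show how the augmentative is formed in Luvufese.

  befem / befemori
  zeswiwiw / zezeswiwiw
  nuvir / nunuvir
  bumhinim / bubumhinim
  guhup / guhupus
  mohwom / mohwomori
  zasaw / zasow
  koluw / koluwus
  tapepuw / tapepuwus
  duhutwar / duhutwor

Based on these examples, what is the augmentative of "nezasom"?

nezasomori

koluw and zeswiwiw both end in -w yet inflect differently (koluwus, zezeswiwiw), so the final letter is not what conditions the rule; the last vowel is.
"nezasom" has last vowel 'o'. The one such stem in the data (mohwom → mohwomori) adds -ori, so the same rule applies.
The other patterns: stems whose last vowel is 'u' add -us; stems whose last vowel is 'i' repeat the first consonant+vowel as a prefix; stems whose last vowel is 'a' change the last vowel to 'o'.
So nezasom → nezasomori.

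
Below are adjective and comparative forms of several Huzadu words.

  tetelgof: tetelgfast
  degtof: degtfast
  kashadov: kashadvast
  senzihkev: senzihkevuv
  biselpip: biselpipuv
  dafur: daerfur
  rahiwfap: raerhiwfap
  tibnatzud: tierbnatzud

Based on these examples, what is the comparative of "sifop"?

kashadov and senzihkev both end in -v yet inflect differently (kashadvast, senzihkevuv), so the final letter is not what conditions the rule; the last vowel is.
"sifop" has last vowel 'o'. The stems whose last vowel is 'o' (tetelgof → tetelgfast, degtof → degtfast, kashadov → kashadvast) delete the last vowel and add -ast.
So sifop → sifpast.

sifpast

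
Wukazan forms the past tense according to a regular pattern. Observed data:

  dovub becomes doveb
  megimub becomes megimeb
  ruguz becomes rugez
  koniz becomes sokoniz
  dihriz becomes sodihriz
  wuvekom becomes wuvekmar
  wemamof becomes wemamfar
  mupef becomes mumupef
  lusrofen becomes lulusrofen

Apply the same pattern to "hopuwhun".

ruguz and koniz both end in -z yet inflect differently (rugez, sokoniz), so the final letter is not what conditions the rule; the last vowel is.
"hopuwhun" has last vowel 'u'. The stems whose last vowel is 'u' (dovub → doveb, megimub → megimeb, ruguz → rugez) change the last vowel to 'e'.
So hopuwhun → hopuwhen.

hopuwhen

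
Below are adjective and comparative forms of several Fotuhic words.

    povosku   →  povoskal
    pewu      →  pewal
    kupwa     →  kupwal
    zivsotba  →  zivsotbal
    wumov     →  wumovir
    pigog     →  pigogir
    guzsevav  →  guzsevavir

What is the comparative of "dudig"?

dudigir

kupwa and guzsevav both have last vowel 'a' yet inflect differently (kupwal, guzsevavir), so the last vowel is not what conditions the rule; whether the stem ends in a vowel or a consonant is.
"dudig" ends in a consonant. The stems ending in a consonant (wumov → wumovir, pigog → pigogir, guzsevav → guzsevavir) add -ir.
The other pattern: stems ending in a vowel drop the final letter and add -al.
So dudig → dudigir.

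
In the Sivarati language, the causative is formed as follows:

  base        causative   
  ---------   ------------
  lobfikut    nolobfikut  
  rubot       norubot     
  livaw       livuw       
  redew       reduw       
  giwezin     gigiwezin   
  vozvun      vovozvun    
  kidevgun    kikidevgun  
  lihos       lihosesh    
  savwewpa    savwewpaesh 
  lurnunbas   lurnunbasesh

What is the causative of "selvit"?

lobfikut and vozvun both have last vowel 'u' yet inflect differently (nolobfikut, vovozvun), so the last vowel is not what conditions the rule; the final letter is.
"selvit" ends in -t. The stems ending in -t (lobfikut → nolobfikut, rubot → norubot) add the prefix no-.
The other patterns: stems ending in -w change the last vowel to 'u'; stems ending in -n repeat the first consonant+vowel as a prefix; stems ending in -a or -s add -esh.
So selvit → noselvit.

noselvit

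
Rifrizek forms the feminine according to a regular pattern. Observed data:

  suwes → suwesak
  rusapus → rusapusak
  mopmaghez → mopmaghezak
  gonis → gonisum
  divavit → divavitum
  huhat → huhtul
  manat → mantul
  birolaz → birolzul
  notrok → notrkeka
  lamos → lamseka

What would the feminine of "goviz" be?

govizum

suwes and gonis both end in -s yet inflect differently (suwesak, gonisum), so the final letter is not what conditions the rule; the last vowel is.
"goviz" has last vowel 'i'. The stems whose last vowel is 'i' (gonis → gonisum, divavit → divavitum) add -um.
So goviz → govizum.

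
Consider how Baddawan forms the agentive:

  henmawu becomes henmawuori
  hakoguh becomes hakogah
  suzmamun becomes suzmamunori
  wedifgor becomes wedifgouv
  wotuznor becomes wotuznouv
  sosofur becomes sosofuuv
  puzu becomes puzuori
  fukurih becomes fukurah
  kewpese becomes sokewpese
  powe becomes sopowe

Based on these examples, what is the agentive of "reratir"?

reratiuv

"reratir" ends in -r. The stems ending in -r (wotuznor → wotuznouv, sosofur → sosofuuv, wedifgor → wedifgouv) drop the final letter and add -uv.
So reratir → reratiuv.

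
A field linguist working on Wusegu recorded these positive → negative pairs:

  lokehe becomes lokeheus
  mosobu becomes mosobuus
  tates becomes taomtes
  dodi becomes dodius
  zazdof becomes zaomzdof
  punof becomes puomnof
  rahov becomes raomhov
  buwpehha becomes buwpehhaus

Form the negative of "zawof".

tates and lokehe both have last vowel 'e' yet inflect differently (taomtes, lokeheus), so the last vowel is not what conditions the rule; whether the stem ends in a vowel or a consonant is.
"zawof" ends in a consonant. The stems ending in a consonant (tates → taomtes, rahov → raomhov, zazdof → zaomzdof) insert -om- after the first vowel.
The other pattern: stems ending in a vowel add -us.
So zawof → zaomwof.

zaomwof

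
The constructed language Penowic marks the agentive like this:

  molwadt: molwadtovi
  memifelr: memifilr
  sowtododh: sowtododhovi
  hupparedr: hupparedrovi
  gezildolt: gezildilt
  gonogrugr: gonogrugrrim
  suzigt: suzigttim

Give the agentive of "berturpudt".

berturpudtovi

"berturpudt" has second-to-last letter 'd'. The stems whose second-to-last letter is 'd' (hupparedr → hupparedrovi, molwadt → molwadtovi, sowtododh → sowtododhovi) add -ovi.
The other patterns: stems whose second-to-last letter is 'l' change the last vowel to 'i'; stems whose second-to-last letter is 'g' double the final consonant and add -im.
So berturpudt → berturpudtovi.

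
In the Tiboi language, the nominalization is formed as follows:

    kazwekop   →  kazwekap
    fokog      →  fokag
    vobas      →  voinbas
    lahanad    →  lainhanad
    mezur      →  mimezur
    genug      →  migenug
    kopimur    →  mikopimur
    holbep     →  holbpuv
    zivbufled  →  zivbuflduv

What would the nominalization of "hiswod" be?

"hiswod" has last vowel 'o'. The stems whose last vowel is 'o' (kazwekop → kazwekap, fokog → fokag) change the last vowel to 'a'.
The other patterns: stems whose last vowel is 'a' insert -in- after the first vowel; stems whose last vowel is 'u' add the prefix mi-; stems whose last vowel is 'e' delete the last vowel and add -uv.
So hiswod → hiswad.

hiswad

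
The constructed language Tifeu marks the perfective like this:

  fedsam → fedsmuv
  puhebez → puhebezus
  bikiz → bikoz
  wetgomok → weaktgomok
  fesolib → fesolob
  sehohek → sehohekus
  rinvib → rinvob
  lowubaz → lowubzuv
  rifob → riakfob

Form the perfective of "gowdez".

lowubaz and bikiz both end in -z yet inflect differently (lowubzuv, bikoz), so the final letter is not what conditions the rule; the last vowel is.
"gowdez" has last vowel 'e'. The stems whose last vowel is 'e' (puhebez → puhebezus, sehohek → sehohekus) add -us.
The other patterns: stems whose last vowel is 'a' delete the last vowel and add -uv; stems whose last vowel is 'i' change the last vowel to 'o'; stems whose last vowel is 'o' insert -ak- after the first vowel.
So gowdez → gowdezus.

gowdezus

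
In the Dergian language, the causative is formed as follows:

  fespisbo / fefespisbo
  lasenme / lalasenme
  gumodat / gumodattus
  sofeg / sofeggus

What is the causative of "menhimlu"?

lasenme and sofeg both have last vowel 'e' yet inflect differently (lalasenme, sofeggus), so the last vowel is not what conditions the rule; whether the stem ends in a vowel or a consonant is.
"menhimlu" ends in a vowel. The stems ending in a vowel (fespisbo → fefespisbo, lasenme → lalasenme) repeat the first consonant+vowel as a prefix.
The other pattern: stems ending in a consonant double the final consonant and add -us.
So menhimlu → memenhimlu.

memenhimlu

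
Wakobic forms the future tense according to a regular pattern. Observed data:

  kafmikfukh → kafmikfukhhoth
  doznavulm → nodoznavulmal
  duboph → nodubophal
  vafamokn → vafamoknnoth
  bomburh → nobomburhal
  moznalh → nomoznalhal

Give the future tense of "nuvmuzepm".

nonuvmuzepmal

"nuvmuzepm" has second-to-last letter 'p'. The one such stem in the data (duboph → nodubophal) adds no- … -al around the stem, so the same rule applies.
The other pattern: stems whose second-to-last letter is 'k' double the final consonant and add -oth.
So nuvmuzepm → nonuvmuzepmal.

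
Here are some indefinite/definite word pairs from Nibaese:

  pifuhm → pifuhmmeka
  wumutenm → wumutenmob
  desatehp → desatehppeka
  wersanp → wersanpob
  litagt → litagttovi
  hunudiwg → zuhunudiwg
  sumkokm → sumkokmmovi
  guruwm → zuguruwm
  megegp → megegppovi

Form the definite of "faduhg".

faduhggeka

guruwm and pifuhm both end in -m yet inflect differently (zuguruwm, pifuhmmeka), so the final letter is not what conditions the rule; the second-to-last letter is.
"faduhg" has second-to-last letter 'h'. The stems whose second-to-last letter is 'h' (pifuhm → pifuhmmeka, desatehp → desatehppeka) double the final consonant and add -eka.
The other patterns: stems whose second-to-last letter is 'w' add the prefix zu-; stems whose second-to-last letter is 'n' add -ob; stems whose second-to-last letter is 'g' or 'k' double the final consonant and add -ovi.
So faduhg → faduhggeka.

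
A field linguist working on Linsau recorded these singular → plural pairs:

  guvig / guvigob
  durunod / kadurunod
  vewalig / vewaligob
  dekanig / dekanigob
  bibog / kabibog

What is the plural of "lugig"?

guvig and bibog both end in -g yet inflect differently (guvigob, kabibog), so the final letter is not what conditions the rule; the last vowel is.
"lugig" has last vowel 'i'. The stems whose last vowel is 'i' (guvig → guvigob, vewalig → vewaligob, dekanig → dekanigob) add -ob.
The other pattern: stems whose last vowel is 'o' add the prefix ka-.
So lugig → lugigob.

lugigob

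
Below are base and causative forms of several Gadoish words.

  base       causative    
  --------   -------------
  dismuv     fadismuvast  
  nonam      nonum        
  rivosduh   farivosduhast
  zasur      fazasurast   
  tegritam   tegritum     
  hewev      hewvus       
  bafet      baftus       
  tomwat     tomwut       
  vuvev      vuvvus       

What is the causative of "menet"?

tomwat and bafet both end in -t yet inflect differently (tomwut, baftus), so the final letter is not what conditions the rule; the last vowel is.
"menet" has last vowel 'e'. The stems whose last vowel is 'e' (bafet → baftus, vuvev → vuvvus, hewev → hewvus) delete the last vowel and add -us.
The other patterns: stems whose last vowel is 'u' add fa- … -ast around the stem; stems whose last vowel is 'a' change the last vowel to 'u'.
So menet → mentus.

mentus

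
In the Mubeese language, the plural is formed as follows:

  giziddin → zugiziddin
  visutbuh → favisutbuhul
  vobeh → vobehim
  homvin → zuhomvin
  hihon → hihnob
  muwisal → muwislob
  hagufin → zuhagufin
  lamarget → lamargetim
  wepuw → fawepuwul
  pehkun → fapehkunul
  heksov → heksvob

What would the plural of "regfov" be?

hihon and pehkun both end in -n yet inflect differently (hihnob, fapehkunul), so the final letter is not what conditions the rule; the last vowel is.
"regfov" has last vowel 'o'. The stems whose last vowel is 'o' (heksov → heksvob, hihon → hihnob) delete the last vowel and add -ob.
So regfov → regfvob.

regfvob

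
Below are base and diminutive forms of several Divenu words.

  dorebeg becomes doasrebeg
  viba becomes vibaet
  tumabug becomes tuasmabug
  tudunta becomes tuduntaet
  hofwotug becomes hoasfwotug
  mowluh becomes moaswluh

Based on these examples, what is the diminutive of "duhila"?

duhilaet

"duhila" ends in -a. The stems ending in -a (tudunta → tuduntaet, viba → vibaet) add -et.
So duhila → duhilaet.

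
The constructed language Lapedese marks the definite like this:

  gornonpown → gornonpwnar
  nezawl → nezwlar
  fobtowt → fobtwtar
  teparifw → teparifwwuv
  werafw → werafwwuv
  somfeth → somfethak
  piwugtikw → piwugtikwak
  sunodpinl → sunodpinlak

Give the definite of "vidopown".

"vidopown" has second-to-last letter 'w'. The stems whose second-to-last letter is 'w' (gornonpown → gornonpwnar, nezawl → nezwlar, fobtowt → fobtwtar) delete the last vowel and add -ar.
So vidopown → vidopwnar.

vidopwnar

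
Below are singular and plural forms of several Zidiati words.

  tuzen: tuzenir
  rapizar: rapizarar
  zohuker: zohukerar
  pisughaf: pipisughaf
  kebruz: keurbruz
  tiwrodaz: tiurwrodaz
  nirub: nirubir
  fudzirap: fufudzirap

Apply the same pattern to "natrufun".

natrufunir

fudzirap and rapizar both have last vowel 'a' yet inflect differently (fufudzirap, rapizarar), so the last vowel is not what conditions the rule; the final letter is.
"natrufun" ends in -n. The one such stem in the data (tuzen → tuzenir) adds -ir, so the same rule applies.
So natrufun → natrufunir.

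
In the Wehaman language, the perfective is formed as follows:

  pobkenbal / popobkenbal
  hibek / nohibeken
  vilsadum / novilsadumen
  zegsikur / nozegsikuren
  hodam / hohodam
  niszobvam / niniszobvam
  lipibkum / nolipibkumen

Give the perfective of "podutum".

"podutum" has last vowel 'u'. The stems whose last vowel is 'u' (zegsikur → nozegsikuren, vilsadum → novilsadumen, lipibkum → nolipibkumen) add no- … -en around the stem.
The other pattern: stems whose last vowel is 'a' repeat the first consonant+vowel as a prefix.
So podutum → nopodutumen.

nopodutumen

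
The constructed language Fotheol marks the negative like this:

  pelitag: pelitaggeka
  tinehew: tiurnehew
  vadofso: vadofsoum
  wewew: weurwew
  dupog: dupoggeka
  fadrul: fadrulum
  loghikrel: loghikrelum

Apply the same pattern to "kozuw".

wewew and loghikrel both have last vowel 'e' yet inflect differently (weurwew, loghikrelum), so the last vowel is not what conditions the rule; the final letter is.
"kozuw" ends in -w. The stems ending in -w (wewew → weurwew, tinehew → tiurnehew) insert -ur- after the first vowel.
The other patterns: stems ending in -g double the final consonant and add -eka; stems ending in -l or -o add -um.
So kozuw → kourzuw.

kourzuw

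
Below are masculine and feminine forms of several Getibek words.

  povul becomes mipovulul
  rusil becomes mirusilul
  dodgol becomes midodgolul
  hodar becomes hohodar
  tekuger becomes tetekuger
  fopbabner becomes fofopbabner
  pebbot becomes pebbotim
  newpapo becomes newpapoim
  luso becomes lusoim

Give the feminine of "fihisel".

"fihisel" ends in -l. The stems ending in -l (povul → mipovulul, rusil → mirusilul, dodgol → midodgolul) add mi- … -ul around the stem.
So fihisel → mifihiselul.

mifihiselul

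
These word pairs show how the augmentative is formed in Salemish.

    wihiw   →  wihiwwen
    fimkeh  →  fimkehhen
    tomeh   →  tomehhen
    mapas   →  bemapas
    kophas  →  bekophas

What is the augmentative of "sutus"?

besutus

wihiw and mapas both have 2 vowels yet inflect differently (wihiwwen, bemapas), so the number of vowels is not what conditions the rule; the final letter is.
"sutus" ends in -s. The stems ending in -s (mapas → bemapas, kophas → bekophas) add the prefix be-.
So sutus → besutus.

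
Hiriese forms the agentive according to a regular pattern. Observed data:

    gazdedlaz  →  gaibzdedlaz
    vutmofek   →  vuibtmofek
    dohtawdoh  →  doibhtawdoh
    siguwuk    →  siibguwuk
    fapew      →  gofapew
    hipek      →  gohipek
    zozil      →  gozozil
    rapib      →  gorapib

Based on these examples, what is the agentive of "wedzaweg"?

weibdzaweg

vutmofek and hipek both end in -k yet inflect differently (vuibtmofek, gohipek), so the final letter is not what conditions the rule; the number of vowels is.
"wedzaweg" has 3 vowels. The stems with 3 vowels (gazdedlaz → gaibzdedlaz, vutmofek → vuibtmofek, dohtawdoh → doibhtawdoh) insert -ib- after the first vowel.
The other pattern: stems with 2 vowels add the prefix go-.
So wedzaweg → weibdzaweg.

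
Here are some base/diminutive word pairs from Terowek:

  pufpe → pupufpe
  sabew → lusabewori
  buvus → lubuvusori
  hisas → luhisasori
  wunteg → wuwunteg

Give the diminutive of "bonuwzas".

sabew and pufpe both have last vowel 'e' yet inflect differently (lusabewori, pupufpe), so the last vowel is not what conditions the rule; the final letter is.
"bonuwzas" ends in -s. The stems ending in -s (buvus → lubuvusori, hisas → luhisasori) add lu- … -ori around the stem.
So bonuwzas → lubonuwzasori.

lubonuwzasori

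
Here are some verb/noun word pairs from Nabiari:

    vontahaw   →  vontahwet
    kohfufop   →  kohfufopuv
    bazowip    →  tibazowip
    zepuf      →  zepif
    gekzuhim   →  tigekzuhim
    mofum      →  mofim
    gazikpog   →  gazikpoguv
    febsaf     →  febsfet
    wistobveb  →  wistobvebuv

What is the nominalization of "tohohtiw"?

febsaf and zepuf both end in -f yet inflect differently (febsfet, zepif), so the final letter is not what conditions the rule; the last vowel is.
"tohohtiw" has last vowel 'i'. The stems whose last vowel is 'i' (bazowip → tibazowip, gekzuhim → tigekzuhim) add the prefix ti-.
So tohohtiw → titohohtiw.

titohohtiw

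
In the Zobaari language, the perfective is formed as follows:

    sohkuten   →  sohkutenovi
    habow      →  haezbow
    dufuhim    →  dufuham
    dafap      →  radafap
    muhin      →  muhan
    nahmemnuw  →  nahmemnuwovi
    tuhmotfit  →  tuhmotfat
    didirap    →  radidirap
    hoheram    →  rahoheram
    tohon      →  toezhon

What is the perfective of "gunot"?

gueznot

muhin and tohon both end in -n yet inflect differently (muhan, toezhon), so the final letter is not what conditions the rule; the last vowel is.
"gunot" has last vowel 'o'. The stems whose last vowel is 'o' (tohon → toezhon, habow → haezbow) insert -ez- after the first vowel.
So gunot → gueznot.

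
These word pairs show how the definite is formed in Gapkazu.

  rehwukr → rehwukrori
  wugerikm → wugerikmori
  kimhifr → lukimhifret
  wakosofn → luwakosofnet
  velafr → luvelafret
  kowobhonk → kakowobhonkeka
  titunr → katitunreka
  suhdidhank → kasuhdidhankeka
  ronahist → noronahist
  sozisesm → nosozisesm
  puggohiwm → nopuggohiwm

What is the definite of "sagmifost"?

"sagmifost" has second-to-last letter 's'. The stems whose second-to-last letter is 's' (ronahist → noronahist, sozisesm → nosozisesm) add the prefix no-.
The other patterns: stems whose second-to-last letter is 'k' add -ori; stems whose second-to-last letter is 'f' add lu- … -et around the stem; stems whose second-to-last letter is 'n' add ka- … -eka around the stem.
So sagmifost → nosagmifost.

nosagmifost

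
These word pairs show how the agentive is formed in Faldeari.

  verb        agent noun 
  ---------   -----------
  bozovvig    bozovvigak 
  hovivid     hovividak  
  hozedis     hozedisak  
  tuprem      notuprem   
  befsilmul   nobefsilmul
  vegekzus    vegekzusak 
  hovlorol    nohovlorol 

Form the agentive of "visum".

novisum

befsilmul and vegekzus both have last vowel 'u' yet inflect differently (nobefsilmul, vegekzusak), so the last vowel is not what conditions the rule; the final letter is.
"visum" ends in -m. The one such stem in the data (tuprem → notuprem) adds the prefix no-, so the same rule applies.
The other pattern: stems ending in -d, -g or -s add -ak.
So visum → novisum.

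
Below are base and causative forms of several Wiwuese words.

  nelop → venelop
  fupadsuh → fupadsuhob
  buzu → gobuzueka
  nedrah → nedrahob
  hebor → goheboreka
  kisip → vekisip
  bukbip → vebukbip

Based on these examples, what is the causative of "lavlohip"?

nelop and hebor both have last vowel 'o' yet inflect differently (venelop, goheboreka), so the last vowel is not what conditions the rule; the final letter is.
"lavlohip" ends in -p. The stems ending in -p (nelop → venelop, kisip → vekisip, bukbip → vebukbip) add the prefix ve-.
So lavlohip → velavlohip.

velavlohip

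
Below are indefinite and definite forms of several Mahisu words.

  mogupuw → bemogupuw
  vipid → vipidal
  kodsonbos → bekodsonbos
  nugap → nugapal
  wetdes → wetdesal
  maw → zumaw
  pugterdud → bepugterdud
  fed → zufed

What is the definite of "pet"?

fed and vipid both end in -d yet inflect differently (zufed, vipidal), so the final letter is not what conditions the rule; the number of vowels is.
"pet" has 1 vowel. The stems with 1 vowel (fed → zufed, maw → zumaw) add the prefix zu-.
The other patterns: stems with 2 vowels add -al; stems with 3 vowels add the prefix be-.
So pet → zupet.

zupet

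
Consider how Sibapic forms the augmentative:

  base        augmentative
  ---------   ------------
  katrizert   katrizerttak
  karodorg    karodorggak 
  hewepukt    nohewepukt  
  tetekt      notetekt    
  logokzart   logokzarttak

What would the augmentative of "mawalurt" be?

mawalurttak

"mawalurt" has second-to-last letter 'r'. The stems whose second-to-last letter is 'r' (karodorg → karodorggak, katrizert → katrizerttak, logokzart → logokzarttak) double the final consonant and add -ak.
So mawalurt → mawalurttak.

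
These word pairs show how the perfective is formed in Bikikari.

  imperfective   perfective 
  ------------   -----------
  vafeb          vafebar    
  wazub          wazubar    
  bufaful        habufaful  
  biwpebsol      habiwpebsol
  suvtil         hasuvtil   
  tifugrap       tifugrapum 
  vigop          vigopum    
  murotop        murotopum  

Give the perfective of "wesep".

"wesep" ends in -p. The stems ending in -p (tifugrap → tifugrapum, vigop → vigopum, murotop → murotopum) add -um.
The other patterns: stems ending in -b add -ar; stems ending in -l add the prefix ha-.
So wesep → wesepum.

wesepum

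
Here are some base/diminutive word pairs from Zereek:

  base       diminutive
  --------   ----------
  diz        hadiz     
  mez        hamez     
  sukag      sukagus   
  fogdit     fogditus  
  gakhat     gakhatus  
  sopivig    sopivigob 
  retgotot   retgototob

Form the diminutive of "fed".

hafed

"fed" has 1 vowel. The stems with 1 vowel (diz → hadiz, mez → hamez) add the prefix ha-.
The other patterns: stems with 2 vowels add -us; stems with 3 vowels add -ob.
So fed → hafed.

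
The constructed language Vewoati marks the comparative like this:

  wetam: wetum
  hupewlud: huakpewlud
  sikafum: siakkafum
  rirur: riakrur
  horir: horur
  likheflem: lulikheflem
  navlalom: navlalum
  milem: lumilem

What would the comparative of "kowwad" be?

kowwud

"kowwad" has last vowel 'a'. The one such stem in the data (wetam → wetum) changes the last vowel to 'u' (as do horir, navlalom), so the same rule applies.
So kowwad → kowwud.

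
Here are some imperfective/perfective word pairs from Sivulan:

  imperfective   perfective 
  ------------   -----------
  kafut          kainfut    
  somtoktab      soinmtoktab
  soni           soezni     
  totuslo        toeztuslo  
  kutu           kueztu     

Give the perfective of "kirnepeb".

kafut and kutu both have last vowel 'u' yet inflect differently (kainfut, kueztu), so the last vowel is not what conditions the rule; whether the stem ends in a vowel or a consonant is.
"kirnepeb" ends in a consonant. The stems ending in a consonant (kafut → kainfut, somtoktab → soinmtoktab) insert -in- after the first vowel.
So kirnepeb → kiinrnepeb.

kiinrnepeb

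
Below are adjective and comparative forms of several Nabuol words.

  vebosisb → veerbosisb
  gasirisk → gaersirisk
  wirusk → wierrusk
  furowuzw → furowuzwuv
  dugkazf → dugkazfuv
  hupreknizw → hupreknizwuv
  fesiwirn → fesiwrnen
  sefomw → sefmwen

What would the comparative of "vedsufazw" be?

furowuzw and sefomw both end in -w yet inflect differently (furowuzwuv, sefmwen), so the final letter is not what conditions the rule; the second-to-last letter is.
"vedsufazw" has second-to-last letter 'z'. The stems whose second-to-last letter is 'z' (furowuzw → furowuzwuv, dugkazf → dugkazfuv, hupreknizw → hupreknizwuv) add -uv.
The other patterns: stems whose second-to-last letter is 's' insert -er- after the first vowel; stems whose second-to-last letter is 'm' or 'r' delete the last vowel and add -en.
So vedsufazw → vedsufazwuv.

vedsufazwuv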